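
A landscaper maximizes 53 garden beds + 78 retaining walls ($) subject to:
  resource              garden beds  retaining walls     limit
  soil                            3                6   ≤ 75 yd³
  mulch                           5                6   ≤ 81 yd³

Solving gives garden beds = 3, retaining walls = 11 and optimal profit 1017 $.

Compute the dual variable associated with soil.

6

At the optimum: soil uses 75 of 75 (binding); mulch uses 81 of 81 (binding).
Dual feasibility on the basic columns requires 3·y_soil + 5·y_mulch = 53, 6·y_soil + 6·y_mulch = 78.
Solving: y_soil = 6, y_mulch = 7.
Shadow price of soil = 6.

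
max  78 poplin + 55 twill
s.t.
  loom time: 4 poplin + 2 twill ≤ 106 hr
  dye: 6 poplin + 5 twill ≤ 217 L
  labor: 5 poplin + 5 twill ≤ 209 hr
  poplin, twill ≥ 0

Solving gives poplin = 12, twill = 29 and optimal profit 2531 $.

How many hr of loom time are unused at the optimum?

loom time used = 4·12 + 2·29 = 106; slack = 106 − 106 = 0.

0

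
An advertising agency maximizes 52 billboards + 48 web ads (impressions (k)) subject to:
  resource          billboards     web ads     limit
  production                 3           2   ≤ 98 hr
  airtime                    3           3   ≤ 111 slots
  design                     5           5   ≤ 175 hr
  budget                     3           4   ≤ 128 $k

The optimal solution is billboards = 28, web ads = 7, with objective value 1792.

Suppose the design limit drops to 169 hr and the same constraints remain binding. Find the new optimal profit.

Check each constraint at x*: production 98/98 (tight); airtime 105/111 (slack 6); design 175/175 (tight); budget 112/128 (slack 16).
Slack constraints have shadow price 0 (complementary slackness).
Dual feasibility on the basic columns requires 3·y_production + 5·y_design = 52, 2·y_production + 5·y_design = 48.
Solving: y_production = 4, y_design = 8.
Δz = y_design·Δb = 8 × (-6) = -48, so new z* = 1792 − 48 = 1744.

1744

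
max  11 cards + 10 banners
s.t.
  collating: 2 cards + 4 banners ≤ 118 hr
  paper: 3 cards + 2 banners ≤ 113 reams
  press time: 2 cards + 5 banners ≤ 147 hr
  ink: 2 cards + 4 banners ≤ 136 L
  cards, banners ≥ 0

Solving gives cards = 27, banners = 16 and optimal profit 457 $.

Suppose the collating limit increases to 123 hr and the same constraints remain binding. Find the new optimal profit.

462

At the optimum: collating uses 118 of 118 (binding); paper uses 113 of 113 (binding); press time uses 134 of 147 (slack = 13); ink uses 118 of 136 (slack = 18).
Since press time, ink are not tight, their duals are 0.
The binding rows give the dual system: 2·y_collating + 3·y_paper = 11 and 4·y_collating + 2·y_paper = 10.
Solving: y_collating = 1, y_paper = 3.
Δz = y_collating·Δb = 1 × (5) = 5, so new z* = 457 + 5 = 462.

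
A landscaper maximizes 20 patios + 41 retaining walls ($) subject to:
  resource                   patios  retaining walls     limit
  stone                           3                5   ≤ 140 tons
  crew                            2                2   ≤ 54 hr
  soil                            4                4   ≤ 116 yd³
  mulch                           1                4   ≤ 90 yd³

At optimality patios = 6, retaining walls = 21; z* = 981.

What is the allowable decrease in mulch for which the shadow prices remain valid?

Binding constraints: crew, mulch. The basis is B = [[2,2],[1,4]] with det 6.
Per unit decrease in mulch, x* moves by d = (0.3333, -0.3333).
The basis stays optimal until retaining walls reaches 0; allowable decrease = 63 yd³.

63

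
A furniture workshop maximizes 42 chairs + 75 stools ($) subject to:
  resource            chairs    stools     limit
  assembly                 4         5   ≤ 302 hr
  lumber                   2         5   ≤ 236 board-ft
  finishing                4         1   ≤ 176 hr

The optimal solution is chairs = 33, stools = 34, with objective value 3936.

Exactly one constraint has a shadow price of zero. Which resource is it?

assembly: 302/302 (binding)
lumber: 236/236 (binding)
finishing: 166/176 (slack 10)
By complementary slackness, a constraint with positive slack has shadow price 0 → finishing.

finishing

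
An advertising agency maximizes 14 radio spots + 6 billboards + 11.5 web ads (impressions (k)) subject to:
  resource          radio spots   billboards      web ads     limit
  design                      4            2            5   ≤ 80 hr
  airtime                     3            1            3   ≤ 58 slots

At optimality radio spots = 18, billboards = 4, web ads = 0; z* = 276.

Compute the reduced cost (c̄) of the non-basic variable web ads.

Both design and airtime are binding at x*.
The binding rows give the dual system: 4·y_design + 3·y_airtime = 14 and 2·y_design + 1·y_airtime = 6.
→ y_design = 2 and y_airtime = 2.
Reduced cost of web ads: c₃ − yᵀa₃ = 11.5 − (2·5 + 2·3) = 11.5 − 16 = -4.5.

-4.5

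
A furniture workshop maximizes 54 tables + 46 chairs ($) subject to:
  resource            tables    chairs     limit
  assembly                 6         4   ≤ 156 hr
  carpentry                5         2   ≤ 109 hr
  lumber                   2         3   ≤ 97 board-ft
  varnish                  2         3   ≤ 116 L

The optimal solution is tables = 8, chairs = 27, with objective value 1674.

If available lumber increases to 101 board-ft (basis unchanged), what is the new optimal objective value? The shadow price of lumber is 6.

Δb = 4, so new z* = 1674 + (6)·(4) = 1674 + 24 = 1698.

1698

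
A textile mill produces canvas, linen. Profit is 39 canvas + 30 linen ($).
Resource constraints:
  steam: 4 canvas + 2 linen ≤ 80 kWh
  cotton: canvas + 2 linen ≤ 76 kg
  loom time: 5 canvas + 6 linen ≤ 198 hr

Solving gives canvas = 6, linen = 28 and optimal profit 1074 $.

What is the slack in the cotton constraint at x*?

cotton used = 1·6 + 2·28 = 62; slack = 76 − 62 = 14.

14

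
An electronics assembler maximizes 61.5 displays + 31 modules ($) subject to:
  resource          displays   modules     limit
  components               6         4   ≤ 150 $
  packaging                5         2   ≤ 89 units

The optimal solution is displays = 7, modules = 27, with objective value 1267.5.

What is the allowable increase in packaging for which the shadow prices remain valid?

36

Binding constraints: components, packaging. The basis is B = [[6,4],[5,2]] with det -8.
Per unit increase in packaging, x* moves by d = (0.5, -0.75).
The basis stays optimal until modules reaches 0; allowable increase = 36 units.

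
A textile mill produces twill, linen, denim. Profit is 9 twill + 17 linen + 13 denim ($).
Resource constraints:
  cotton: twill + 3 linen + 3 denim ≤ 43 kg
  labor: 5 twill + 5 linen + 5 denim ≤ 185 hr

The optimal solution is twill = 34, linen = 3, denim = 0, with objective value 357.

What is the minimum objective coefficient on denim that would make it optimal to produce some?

17

Both cotton and labor are binding at x*.
The binding rows give the dual system: 1·y_cotton + 5·y_labor = 9 and 3·y_cotton + 5·y_labor = 17.
This yields shadow prices y_cotton = 4, y_labor = 1.
denim enters the basis when its profit ≥ yᵀa₃ = 4·3 + 1·5 = 17.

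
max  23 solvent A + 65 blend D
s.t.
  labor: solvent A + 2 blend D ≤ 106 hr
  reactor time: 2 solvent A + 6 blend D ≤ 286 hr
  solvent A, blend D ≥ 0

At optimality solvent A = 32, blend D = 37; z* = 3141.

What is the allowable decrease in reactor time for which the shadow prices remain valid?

74

Binding constraints: labor, reactor time. The basis is B = [[1,2],[2,6]] with det 2.
Per unit decrease in reactor time, x* moves by d = (1, -0.5).
The basis stays optimal until blend D reaches 0; allowable decrease = 74 hr.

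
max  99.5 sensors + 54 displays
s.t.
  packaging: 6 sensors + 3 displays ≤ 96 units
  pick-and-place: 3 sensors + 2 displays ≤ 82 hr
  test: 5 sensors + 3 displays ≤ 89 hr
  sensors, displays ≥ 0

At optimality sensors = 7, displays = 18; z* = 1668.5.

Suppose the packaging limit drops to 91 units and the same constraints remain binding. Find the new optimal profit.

Check each constraint at x*: packaging 96/96 (tight); pick-and-place 57/82 (slack 25); test 89/89 (tight).
Since pick-and-place is not tight, its dual is 0.
From A_Bᵀ y = c: 6·y_packaging + 5·y_test = 99.5; 3·y_packaging + 3·y_test = 54.
This yields shadow prices y_packaging = 9.5, y_test = 8.5.
Δz = y_packaging·Δb = 9.5 × (-5) = -47.5, so new z* = 1668.5 − 47.5 = 1621.

1621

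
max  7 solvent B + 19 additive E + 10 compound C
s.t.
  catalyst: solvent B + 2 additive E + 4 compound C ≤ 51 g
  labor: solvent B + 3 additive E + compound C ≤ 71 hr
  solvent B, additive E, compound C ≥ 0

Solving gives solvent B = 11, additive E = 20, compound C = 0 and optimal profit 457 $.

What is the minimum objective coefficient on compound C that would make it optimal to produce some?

Both catalyst and labor are binding at x*.
Dual feasibility on the basic columns requires 1·y_catalyst + 1·y_labor = 7, 2·y_catalyst + 3·y_labor = 19.
→ y_catalyst = 2 and y_labor = 5.
compound C enters the basis when its profit ≥ yᵀa₃ = 2·4 + 5·1 = 13.

13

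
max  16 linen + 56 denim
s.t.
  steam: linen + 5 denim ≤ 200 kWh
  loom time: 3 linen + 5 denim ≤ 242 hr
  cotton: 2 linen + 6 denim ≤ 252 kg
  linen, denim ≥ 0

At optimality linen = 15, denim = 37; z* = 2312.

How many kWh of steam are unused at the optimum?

0

steam used = 1·15 + 5·37 = 200; slack = 200 − 200 = 0.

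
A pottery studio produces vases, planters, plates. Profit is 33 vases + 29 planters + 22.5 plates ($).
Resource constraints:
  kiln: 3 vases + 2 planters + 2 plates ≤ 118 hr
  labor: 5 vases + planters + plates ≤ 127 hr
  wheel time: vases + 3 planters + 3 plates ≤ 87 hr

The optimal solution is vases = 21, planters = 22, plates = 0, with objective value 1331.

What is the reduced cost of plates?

Check each constraint at x*: kiln 107/118 (slack 11); labor 127/127 (tight); wheel time 87/87 (tight).
By complementary slackness, y = 0 for the non-binding constraint.
The binding rows give the dual system: 5·y_labor + 1·y_wheel time = 33 and 1·y_labor + 3·y_wheel time = 29.
→ y_labor = 5 and y_wheel time = 8.
Reduced cost of plates: c₃ − yᵀa₃ = 22.5 − (5·1 + 8·3) = 22.5 − 29 = -6.5.

-6.5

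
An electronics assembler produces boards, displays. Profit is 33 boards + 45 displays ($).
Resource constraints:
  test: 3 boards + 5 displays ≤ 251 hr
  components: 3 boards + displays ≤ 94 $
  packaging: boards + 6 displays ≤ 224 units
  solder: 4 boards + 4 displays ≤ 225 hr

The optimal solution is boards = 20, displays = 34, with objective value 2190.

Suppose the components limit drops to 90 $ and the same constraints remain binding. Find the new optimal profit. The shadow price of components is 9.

Δb = -4, so new z* = 2190 + (9)·(-4) = 2190 − 36 = 2154.

2154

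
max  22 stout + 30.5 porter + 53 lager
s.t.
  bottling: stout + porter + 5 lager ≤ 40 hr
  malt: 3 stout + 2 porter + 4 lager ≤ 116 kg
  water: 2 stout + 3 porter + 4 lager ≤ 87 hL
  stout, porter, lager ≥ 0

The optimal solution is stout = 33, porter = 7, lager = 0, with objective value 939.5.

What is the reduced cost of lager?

-6

Check each constraint at x*: bottling 40/40 (tight); malt 113/116 (slack 3); water 87/87 (tight).
By complementary slackness, y = 0 for the non-binding constraint.
The binding rows give the dual system: 1·y_bottling + 2·y_water = 22 and 1·y_bottling + 3·y_water = 30.5.
→ y_bottling = 5 and y_water = 8.5.
Reduced cost of lager: c₃ − yᵀa₃ = 53 − (5·5 + 8.5·4) = 53 − 59 = -6.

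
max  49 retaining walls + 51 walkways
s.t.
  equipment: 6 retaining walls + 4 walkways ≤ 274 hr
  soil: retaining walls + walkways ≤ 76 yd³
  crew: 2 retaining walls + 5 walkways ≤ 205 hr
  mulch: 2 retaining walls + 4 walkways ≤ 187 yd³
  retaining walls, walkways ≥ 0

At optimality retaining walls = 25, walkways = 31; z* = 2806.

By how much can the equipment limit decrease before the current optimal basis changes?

Binding constraints: equipment, crew. The basis is B = [[6,4],[2,5]] with det 22.
Per unit decrease in equipment, x* moves by d = (-0.2273, 0.0909).
The basis stays optimal until retaining walls reaches 0; allowable decrease = 110 hr.

110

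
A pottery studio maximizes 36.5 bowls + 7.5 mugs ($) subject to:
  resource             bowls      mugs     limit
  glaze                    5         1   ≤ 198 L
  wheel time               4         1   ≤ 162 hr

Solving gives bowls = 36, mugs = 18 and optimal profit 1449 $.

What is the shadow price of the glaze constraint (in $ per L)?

6.5

Both glaze and wheel time are binding at x*.
From A_Bᵀ y = c: 5·y_glaze + 4·y_wheel time = 36.5; 1·y_glaze + 1·y_wheel time = 7.5.
This yields shadow prices y_glaze = 6.5, y_wheel time = 1.
Shadow price of glaze = 6.5.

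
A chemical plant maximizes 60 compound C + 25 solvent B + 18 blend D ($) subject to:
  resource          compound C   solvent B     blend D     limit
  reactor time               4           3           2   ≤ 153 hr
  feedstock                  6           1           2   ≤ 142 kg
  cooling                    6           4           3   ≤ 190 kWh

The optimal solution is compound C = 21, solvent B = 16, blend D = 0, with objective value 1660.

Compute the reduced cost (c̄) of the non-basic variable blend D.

-7

At the optimum: reactor time uses 132 of 153 (slack = 21); feedstock uses 142 of 142 (binding); cooling uses 190 of 190 (binding).
By complementary slackness, y = 0 for the non-binding constraint.
From A_Bᵀ y = c: 6·y_feedstock + 6·y_cooling = 60; 1·y_feedstock + 4·y_cooling = 25.
This yields shadow prices y_feedstock = 5, y_cooling = 5.
Reduced cost of blend D: c₃ − yᵀa₃ = 18 − (5·2 + 5·3) = 18 − 25 = -7.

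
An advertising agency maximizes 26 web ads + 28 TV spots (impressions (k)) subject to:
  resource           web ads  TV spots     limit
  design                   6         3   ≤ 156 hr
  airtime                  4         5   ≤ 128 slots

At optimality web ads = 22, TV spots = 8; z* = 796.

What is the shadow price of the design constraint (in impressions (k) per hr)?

Both design and airtime are binding at x*.
Dual feasibility on the basic columns requires 6·y_design + 4·y_airtime = 26, 3·y_design + 5·y_airtime = 28.
→ y_design = 1 and y_airtime = 5.
Shadow price of design = 1.

1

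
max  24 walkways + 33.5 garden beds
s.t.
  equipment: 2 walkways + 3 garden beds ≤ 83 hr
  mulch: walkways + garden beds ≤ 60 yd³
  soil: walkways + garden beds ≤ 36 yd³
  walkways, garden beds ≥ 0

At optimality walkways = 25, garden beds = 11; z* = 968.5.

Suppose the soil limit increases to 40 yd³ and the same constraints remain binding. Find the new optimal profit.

988.5

At the optimum: equipment uses 83 of 83 (binding); mulch uses 36 of 60 (slack = 24); soil uses 36 of 36 (binding).
Since mulch is not tight, its dual is 0.
The binding rows give the dual system: 2·y_equipment + 1·y_soil = 24 and 3·y_equipment + 1·y_soil = 33.5.
→ y_equipment = 9.5 and y_soil = 5.
Δz = y_soil·Δb = 5 × (4) = 20, so new z* = 968.5 + 20 = 988.5.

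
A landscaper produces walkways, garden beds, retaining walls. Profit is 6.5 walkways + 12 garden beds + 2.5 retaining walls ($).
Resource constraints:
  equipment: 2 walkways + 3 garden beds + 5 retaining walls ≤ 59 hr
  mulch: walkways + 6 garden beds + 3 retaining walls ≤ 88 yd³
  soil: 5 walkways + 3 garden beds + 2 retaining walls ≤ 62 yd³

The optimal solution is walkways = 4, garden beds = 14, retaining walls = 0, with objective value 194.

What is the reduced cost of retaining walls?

Check each constraint at x*: equipment 50/59 (slack 9); mulch 88/88 (tight); soil 62/62 (tight).
Slack constraints have shadow price 0 (complementary slackness).
From A_Bᵀ y = c: 1·y_mulch + 5·y_soil = 6.5; 6·y_mulch + 3·y_soil = 12.
Solving: y_mulch = 1.5, y_soil = 1.
Reduced cost of retaining walls: c₃ − yᵀa₃ = 2.5 − (1.5·3 + 1·2) = 2.5 − 6.5 = -4.

-4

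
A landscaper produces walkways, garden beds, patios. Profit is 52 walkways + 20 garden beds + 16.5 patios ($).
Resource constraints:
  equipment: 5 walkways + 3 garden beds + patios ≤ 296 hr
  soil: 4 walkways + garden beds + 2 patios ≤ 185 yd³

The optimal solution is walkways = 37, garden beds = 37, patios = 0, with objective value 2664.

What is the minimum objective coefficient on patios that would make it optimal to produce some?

20

Both equipment and soil are binding at x*.
Dual feasibility on the basic columns requires 5·y_equipment + 4·y_soil = 52, 3·y_equipment + 1·y_soil = 20.
This yields shadow prices y_equipment = 4, y_soil = 8.
patios enters the basis when its profit ≥ yᵀa₃ = 4·1 + 8·2 = 20.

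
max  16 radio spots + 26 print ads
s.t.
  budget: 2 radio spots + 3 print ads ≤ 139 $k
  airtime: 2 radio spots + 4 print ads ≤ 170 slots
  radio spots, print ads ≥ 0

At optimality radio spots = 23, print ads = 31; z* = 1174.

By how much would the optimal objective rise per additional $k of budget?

6

Both budget and airtime are binding at x*.
From A_Bᵀ y = c: 2·y_budget + 2·y_airtime = 16; 3·y_budget + 4·y_airtime = 26.
→ y_budget = 6 and y_airtime = 2.
Shadow price of budget = 6.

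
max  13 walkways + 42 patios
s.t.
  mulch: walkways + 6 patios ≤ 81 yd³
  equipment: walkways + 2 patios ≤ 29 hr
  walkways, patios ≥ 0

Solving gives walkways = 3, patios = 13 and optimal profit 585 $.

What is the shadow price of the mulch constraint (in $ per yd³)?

4

At the optimum: mulch uses 81 of 81 (binding); equipment uses 29 of 29 (binding).
From A_Bᵀ y = c: 1·y_mulch + 1·y_equipment = 13; 6·y_mulch + 2·y_equipment = 42.
Solving: y_mulch = 4, y_equipment = 9.
Shadow price of mulch = 4.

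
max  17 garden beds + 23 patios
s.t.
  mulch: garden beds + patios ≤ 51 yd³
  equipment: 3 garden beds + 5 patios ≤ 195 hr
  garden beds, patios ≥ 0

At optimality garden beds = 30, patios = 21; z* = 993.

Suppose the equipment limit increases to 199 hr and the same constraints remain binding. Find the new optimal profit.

Check each constraint at x*: mulch 51/51 (tight); equipment 195/195 (tight).
Dual feasibility on the basic columns requires 1·y_mulch + 3·y_equipment = 17, 1·y_mulch + 5·y_equipment = 23.
This yields shadow prices y_mulch = 8, y_equipment = 3.
Δz = y_equipment·Δb = 3 × (4) = 12, so new z* = 993 + 12 = 1005.

1005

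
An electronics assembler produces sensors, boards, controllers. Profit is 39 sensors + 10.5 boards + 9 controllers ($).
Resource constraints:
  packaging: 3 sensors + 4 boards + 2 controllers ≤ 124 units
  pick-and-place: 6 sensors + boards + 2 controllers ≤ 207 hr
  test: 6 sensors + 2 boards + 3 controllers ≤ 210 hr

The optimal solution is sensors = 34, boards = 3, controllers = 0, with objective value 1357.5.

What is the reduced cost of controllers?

At the optimum: packaging uses 114 of 124 (slack = 10); pick-and-place uses 207 of 207 (binding); test uses 210 of 210 (binding).
Slack constraints have shadow price 0 (complementary slackness).
From A_Bᵀ y = c: 6·y_pick-and-place + 6·y_test = 39; 1·y_pick-and-place + 2·y_test = 10.5.
→ y_pick-and-place = 2.5 and y_test = 4.
Reduced cost of controllers: c₃ − yᵀa₃ = 9 − (2.5·2 + 4·3) = 9 − 17 = -8.

-8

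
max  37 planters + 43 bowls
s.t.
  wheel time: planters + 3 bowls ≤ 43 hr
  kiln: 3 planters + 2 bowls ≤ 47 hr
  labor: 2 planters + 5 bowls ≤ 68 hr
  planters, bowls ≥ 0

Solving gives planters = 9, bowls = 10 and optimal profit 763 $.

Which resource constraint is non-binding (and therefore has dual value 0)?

wheel time: 39/43 (slack 4)
kiln: 47/47 (binding)
labor: 68/68 (binding)
By complementary slackness, a constraint with positive slack has shadow price 0 → wheel time.

wheel time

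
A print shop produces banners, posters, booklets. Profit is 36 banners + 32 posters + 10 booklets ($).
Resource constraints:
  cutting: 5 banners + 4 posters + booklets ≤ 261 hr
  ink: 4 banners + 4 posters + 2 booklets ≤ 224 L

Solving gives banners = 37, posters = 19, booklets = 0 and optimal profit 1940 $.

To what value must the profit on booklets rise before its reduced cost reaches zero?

Check each constraint at x*: cutting 261/261 (tight); ink 224/224 (tight).
Dual feasibility on the basic columns requires 5·y_cutting + 4·y_ink = 36, 4·y_cutting + 4·y_ink = 32.
→ y_cutting = 4 and y_ink = 4.
booklets enters the basis when its profit ≥ yᵀa₃ = 4·1 + 4·2 = 12.

12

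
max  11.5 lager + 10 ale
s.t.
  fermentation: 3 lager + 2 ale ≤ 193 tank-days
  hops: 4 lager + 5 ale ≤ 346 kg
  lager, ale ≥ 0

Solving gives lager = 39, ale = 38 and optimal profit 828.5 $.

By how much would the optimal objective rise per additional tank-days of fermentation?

At the optimum: fermentation uses 193 of 193 (binding); hops uses 346 of 346 (binding).
From A_Bᵀ y = c: 3·y_fermentation + 4·y_hops = 11.5; 2·y_fermentation + 5·y_hops = 10.
Solving: y_fermentation = 2.5, y_hops = 1.
Shadow price of fermentation = 2.5.

2.5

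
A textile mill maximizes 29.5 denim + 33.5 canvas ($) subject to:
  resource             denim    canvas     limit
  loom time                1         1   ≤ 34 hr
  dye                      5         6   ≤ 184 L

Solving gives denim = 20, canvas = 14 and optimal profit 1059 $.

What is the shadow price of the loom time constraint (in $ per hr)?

9.5

Check each constraint at x*: loom time 34/34 (tight); dye 184/184 (tight).
From A_Bᵀ y = c: 1·y_loom time + 5·y_dye = 29.5; 1·y_loom time + 6·y_dye = 33.5.
→ y_loom time = 9.5 and y_dye = 4.
Shadow price of loom time = 9.5.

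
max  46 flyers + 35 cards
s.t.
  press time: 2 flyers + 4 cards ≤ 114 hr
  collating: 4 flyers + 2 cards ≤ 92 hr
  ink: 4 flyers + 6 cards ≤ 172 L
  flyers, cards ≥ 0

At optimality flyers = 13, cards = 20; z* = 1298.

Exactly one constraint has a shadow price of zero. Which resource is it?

press time

press time: 106/114 (slack 8)
collating: 92/92 (binding)
ink: 172/172 (binding)
By complementary slackness, a constraint with positive slack has shadow price 0 → press time.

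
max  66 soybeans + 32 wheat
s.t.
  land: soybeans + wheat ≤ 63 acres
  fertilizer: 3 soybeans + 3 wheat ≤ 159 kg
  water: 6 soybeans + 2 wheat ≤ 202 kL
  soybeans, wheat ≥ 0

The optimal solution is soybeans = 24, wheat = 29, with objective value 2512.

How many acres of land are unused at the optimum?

land used = 1·24 + 1·29 = 53; slack = 63 − 53 = 10.

10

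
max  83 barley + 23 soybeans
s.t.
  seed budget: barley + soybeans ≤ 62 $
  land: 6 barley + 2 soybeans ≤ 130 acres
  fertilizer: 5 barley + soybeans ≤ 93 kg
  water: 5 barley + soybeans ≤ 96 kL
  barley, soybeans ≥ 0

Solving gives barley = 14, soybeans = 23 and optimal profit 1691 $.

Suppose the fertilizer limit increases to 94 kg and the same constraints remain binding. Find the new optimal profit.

1698

At the optimum: seed budget uses 37 of 62 (slack = 25); land uses 130 of 130 (binding); fertilizer uses 93 of 93 (binding); water uses 93 of 96 (slack = 3).
By complementary slackness, y = 0 for the non-binding constraints.
The binding rows give the dual system: 6·y_land + 5·y_fertilizer = 83 and 2·y_land + 1·y_fertilizer = 23.
Solving: y_land = 8, y_fertilizer = 7.
Δz = y_fertilizer·Δb = 7 × (1) = 7, so new z* = 1691 + 7 = 1698.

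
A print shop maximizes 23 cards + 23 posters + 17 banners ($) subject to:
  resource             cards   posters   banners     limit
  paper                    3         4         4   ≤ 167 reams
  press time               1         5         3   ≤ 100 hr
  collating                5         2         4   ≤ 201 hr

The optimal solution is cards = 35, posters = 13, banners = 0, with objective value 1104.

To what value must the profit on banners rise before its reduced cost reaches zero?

25

Check each constraint at x*: paper 157/167 (slack 10); press time 100/100 (tight); collating 201/201 (tight).
By complementary slackness, y = 0 for the non-binding constraint.
The binding rows give the dual system: 1·y_press time + 5·y_collating = 23 and 5·y_press time + 2·y_collating = 23.
Solving: y_press time = 3, y_collating = 4.
banners enters the basis when its profit ≥ yᵀa₃ = 3·3 + 4·4 = 25.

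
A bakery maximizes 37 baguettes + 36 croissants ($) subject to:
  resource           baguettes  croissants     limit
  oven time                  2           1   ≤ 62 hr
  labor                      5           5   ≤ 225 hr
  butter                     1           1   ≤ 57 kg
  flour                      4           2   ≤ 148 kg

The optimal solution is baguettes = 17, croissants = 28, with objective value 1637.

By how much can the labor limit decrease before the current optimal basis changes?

Binding constraints: oven time, labor. The basis is B = [[2,1],[5,5]] with det 5.
Per unit decrease in labor, x* moves by d = (0.2, -0.4).
The basis stays optimal until croissants reaches 0; allowable decrease = 70 hr.

70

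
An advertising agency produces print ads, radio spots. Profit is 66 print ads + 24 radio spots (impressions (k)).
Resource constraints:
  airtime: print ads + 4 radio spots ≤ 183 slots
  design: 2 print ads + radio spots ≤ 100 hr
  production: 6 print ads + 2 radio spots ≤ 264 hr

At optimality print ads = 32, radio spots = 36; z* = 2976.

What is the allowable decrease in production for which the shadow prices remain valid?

2

Binding constraints: design, production. The basis is B = [[2,1],[6,2]] with det -2.
Per unit decrease in production, x* moves by d = (-0.5, 1).
The basis stays optimal until airtime becomes binding; allowable decrease = 2 hr.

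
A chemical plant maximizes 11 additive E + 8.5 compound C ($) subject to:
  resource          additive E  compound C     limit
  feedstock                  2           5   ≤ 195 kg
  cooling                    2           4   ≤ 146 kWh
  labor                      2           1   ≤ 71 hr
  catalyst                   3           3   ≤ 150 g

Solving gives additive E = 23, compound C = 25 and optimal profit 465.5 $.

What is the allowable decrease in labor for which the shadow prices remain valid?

Binding constraints: cooling, labor. The basis is B = [[2,4],[2,1]] with det -6.
Per unit decrease in labor, x* moves by d = (-0.6667, 0.3333).
The basis stays optimal until additive E reaches 0; allowable decrease = 34.5 hr.

34.5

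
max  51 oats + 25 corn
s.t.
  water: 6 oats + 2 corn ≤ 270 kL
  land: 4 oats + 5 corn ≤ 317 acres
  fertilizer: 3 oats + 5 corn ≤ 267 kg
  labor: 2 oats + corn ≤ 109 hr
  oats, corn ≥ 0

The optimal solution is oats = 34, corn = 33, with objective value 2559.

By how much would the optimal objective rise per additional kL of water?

7.5

Check each constraint at x*: water 270/270 (tight); land 301/317 (slack 16); fertilizer 267/267 (tight); labor 101/109 (slack 8).
By complementary slackness, y = 0 for the non-binding constraints.
From A_Bᵀ y = c: 6·y_water + 3·y_fertilizer = 51; 2·y_water + 5·y_fertilizer = 25.
Solving: y_water = 7.5, y_fertilizer = 2.
Shadow price of water = 7.5.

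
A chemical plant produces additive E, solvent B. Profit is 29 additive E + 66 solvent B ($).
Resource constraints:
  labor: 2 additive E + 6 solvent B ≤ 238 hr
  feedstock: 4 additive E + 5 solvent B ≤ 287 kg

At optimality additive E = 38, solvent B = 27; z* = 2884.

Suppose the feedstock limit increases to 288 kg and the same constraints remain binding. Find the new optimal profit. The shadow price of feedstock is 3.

2887

Δb = 1, so new z* = 2884 + (3)·(1) = 2884 + 3 = 2887.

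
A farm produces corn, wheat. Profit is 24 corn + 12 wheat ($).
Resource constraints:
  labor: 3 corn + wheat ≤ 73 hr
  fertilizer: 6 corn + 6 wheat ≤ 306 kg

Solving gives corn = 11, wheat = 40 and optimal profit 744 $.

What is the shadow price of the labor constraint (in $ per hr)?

At the optimum: labor uses 73 of 73 (binding); fertilizer uses 306 of 306 (binding).
Dual feasibility on the basic columns requires 3·y_labor + 6·y_fertilizer = 24, 1·y_labor + 6·y_fertilizer = 12.
This yields shadow prices y_labor = 6, y_fertilizer = 1.
Shadow price of labor = 6.

6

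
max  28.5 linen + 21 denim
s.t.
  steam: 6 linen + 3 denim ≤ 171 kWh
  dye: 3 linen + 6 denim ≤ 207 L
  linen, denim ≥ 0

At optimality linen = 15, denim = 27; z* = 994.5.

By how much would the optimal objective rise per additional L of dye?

1.5

Both steam and dye are binding at x*.
From A_Bᵀ y = c: 6·y_steam + 3·y_dye = 28.5; 3·y_steam + 6·y_dye = 21.
→ y_steam = 4 and y_dye = 1.5.
Shadow price of dye = 1.5.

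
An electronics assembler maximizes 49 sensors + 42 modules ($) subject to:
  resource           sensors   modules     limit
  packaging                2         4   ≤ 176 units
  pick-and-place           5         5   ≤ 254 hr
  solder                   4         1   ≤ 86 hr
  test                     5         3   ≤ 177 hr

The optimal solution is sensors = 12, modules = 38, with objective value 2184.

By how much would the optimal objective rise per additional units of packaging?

At the optimum: packaging uses 176 of 176 (binding); pick-and-place uses 250 of 254 (slack = 4); solder uses 86 of 86 (binding); test uses 174 of 177 (slack = 3).
By complementary slackness, y = 0 for the non-binding constraints.
Dual feasibility on the basic columns requires 2·y_packaging + 4·y_solder = 49, 4·y_packaging + 1·y_solder = 42.
This yields shadow prices y_packaging = 8.5, y_solder = 8.
Shadow price of packaging = 8.5.

8.5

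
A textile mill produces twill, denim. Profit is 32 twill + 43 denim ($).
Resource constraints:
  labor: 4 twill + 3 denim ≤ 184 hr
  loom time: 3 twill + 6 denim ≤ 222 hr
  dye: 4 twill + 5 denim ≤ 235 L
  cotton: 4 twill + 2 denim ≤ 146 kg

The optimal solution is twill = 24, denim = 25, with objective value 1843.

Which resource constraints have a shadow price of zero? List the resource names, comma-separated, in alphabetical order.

dye, labor

labor: 171/184 (slack 13)
loom time: 222/222 (binding)
dye: 221/235 (slack 14)
cotton: 146/146 (binding)
By complementary slackness, a constraint with positive slack has shadow price 0 → dye, labor.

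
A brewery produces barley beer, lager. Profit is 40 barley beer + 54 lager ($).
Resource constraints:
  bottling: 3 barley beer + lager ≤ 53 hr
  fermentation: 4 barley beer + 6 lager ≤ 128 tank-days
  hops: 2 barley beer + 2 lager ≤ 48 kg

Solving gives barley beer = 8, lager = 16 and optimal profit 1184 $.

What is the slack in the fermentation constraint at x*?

0

fermentation used = 4·8 + 6·16 = 128; slack = 128 − 128 = 0.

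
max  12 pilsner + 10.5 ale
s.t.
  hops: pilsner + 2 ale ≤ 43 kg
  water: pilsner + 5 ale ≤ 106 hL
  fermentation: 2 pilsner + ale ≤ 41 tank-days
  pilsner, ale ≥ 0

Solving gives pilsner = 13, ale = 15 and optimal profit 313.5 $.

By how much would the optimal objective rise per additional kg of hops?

3

Binding: hops and fermentation. Non-binding: water (18 unused).
Slack constraints have shadow price 0 (complementary slackness).
From A_Bᵀ y = c: 1·y_hops + 2·y_fermentation = 12; 2·y_hops + 1·y_fermentation = 10.5.
This yields shadow prices y_hops = 3, y_fermentation = 4.5.
Shadow price of hops = 3.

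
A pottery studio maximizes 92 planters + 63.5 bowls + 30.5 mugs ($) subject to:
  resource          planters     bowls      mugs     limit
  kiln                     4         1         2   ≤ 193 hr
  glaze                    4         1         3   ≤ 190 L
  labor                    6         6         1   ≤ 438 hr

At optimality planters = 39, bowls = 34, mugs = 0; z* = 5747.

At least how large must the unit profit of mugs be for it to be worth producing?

37.5

Binding: glaze and labor. Non-binding: kiln (3 unused).
Slack constraints have shadow price 0 (complementary slackness).
From A_Bᵀ y = c: 4·y_glaze + 6·y_labor = 92; 1·y_glaze + 6·y_labor = 63.5.
→ y_glaze = 9.5 and y_labor = 9.
mugs enters the basis when its profit ≥ yᵀa₃ = 9.5·3 + 9·1 = 37.5.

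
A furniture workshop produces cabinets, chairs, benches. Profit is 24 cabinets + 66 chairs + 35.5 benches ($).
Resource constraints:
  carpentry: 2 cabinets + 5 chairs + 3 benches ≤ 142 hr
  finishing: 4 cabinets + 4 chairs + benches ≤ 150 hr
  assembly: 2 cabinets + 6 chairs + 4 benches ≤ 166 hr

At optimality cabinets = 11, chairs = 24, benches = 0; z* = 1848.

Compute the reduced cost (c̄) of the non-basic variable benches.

Check each constraint at x*: carpentry 142/142 (tight); finishing 140/150 (slack 10); assembly 166/166 (tight).
Slack constraints have shadow price 0 (complementary slackness).
The binding rows give the dual system: 2·y_carpentry + 2·y_assembly = 24 and 5·y_carpentry + 6·y_assembly = 66.
This yields shadow prices y_carpentry = 6, y_assembly = 6.
Reduced cost of benches: c₃ − yᵀa₃ = 35.5 − (6·3 + 6·4) = 35.5 − 42 = -6.5.

-6.5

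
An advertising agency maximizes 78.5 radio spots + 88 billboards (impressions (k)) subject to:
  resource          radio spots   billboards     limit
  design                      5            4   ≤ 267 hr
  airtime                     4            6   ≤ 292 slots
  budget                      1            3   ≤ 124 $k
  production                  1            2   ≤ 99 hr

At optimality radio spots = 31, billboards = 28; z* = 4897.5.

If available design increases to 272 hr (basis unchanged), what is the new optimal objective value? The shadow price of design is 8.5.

4940

Δb = 5, so new z* = 4897.5 + (8.5)·(5) = 4897.5 + 42.5 = 4940.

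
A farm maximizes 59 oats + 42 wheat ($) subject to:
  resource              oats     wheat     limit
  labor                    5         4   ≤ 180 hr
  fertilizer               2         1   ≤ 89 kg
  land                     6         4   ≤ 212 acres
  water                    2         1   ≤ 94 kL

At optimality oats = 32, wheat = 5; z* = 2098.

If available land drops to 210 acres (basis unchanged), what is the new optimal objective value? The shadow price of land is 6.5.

2085

Δb = -2, so new z* = 2098 + (6.5)·(-2) = 2098 − 13 = 2085.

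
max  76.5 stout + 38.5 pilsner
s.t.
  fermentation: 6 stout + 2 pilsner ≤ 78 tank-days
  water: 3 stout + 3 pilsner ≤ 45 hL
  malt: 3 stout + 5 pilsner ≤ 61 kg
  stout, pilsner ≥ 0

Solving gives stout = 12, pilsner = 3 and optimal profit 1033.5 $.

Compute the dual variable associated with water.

Check each constraint at x*: fermentation 78/78 (tight); water 45/45 (tight); malt 51/61 (slack 10).
By complementary slackness, y = 0 for the non-binding constraint.
The binding rows give the dual system: 6·y_fermentation + 3·y_water = 76.5 and 2·y_fermentation + 3·y_water = 38.5.
Solving: y_fermentation = 9.5, y_water = 6.5.
Shadow price of water = 6.5.

6.5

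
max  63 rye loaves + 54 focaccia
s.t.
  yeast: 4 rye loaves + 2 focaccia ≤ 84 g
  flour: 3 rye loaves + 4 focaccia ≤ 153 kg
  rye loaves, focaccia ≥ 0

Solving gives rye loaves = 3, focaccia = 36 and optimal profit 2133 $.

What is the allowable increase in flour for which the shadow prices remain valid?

Binding constraints: yeast, flour. The basis is B = [[4,2],[3,4]] with det 10.
Per unit increase in flour, x* moves by d = (-0.2, 0.4).
The basis stays optimal until rye loaves reaches 0; allowable increase = 15 kg.

15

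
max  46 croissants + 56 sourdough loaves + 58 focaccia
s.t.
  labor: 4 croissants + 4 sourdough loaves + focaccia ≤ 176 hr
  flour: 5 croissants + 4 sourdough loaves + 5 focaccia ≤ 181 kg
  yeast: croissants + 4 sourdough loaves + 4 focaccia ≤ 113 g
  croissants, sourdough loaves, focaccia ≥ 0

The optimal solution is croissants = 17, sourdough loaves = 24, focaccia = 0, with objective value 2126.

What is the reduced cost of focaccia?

-6

At the optimum: labor uses 164 of 176 (slack = 12); flour uses 181 of 181 (binding); yeast uses 113 of 113 (binding).
Since labor is not tight, its dual is 0.
The binding rows give the dual system: 5·y_flour + 1·y_yeast = 46 and 4·y_flour + 4·y_yeast = 56.
This yields shadow prices y_flour = 8, y_yeast = 6.
Reduced cost of focaccia: c₃ − yᵀa₃ = 58 − (8·5 + 6·4) = 58 − 64 = -6.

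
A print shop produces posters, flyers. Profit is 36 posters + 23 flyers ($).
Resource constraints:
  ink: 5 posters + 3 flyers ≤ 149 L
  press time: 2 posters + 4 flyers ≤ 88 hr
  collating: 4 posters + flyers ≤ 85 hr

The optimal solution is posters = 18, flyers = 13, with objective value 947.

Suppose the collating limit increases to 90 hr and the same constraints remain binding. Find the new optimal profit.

Check each constraint at x*: ink 129/149 (slack 20); press time 88/88 (tight); collating 85/85 (tight).
By complementary slackness, y = 0 for the non-binding constraint.
The binding rows give the dual system: 2·y_press time + 4·y_collating = 36 and 4·y_press time + 1·y_collating = 23.
→ y_press time = 4 and y_collating = 7.
Δz = y_collating·Δb = 7 × (5) = 35, so new z* = 947 + 35 = 982.

982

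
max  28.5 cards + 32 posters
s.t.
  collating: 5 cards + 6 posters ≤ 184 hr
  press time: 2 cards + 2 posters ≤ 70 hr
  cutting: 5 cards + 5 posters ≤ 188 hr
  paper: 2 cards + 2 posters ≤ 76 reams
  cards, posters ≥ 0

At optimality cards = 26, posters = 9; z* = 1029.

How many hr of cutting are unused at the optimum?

cutting used = 5·26 + 5·9 = 175; slack = 188 − 175 = 13.

13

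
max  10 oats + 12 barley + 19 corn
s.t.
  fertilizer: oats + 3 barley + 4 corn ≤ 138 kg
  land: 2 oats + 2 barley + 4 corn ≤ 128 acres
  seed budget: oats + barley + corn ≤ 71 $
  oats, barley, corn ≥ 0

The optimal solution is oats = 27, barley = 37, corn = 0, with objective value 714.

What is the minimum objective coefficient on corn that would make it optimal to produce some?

Check each constraint at x*: fertilizer 138/138 (tight); land 128/128 (tight); seed budget 64/71 (slack 7).
By complementary slackness, y = 0 for the non-binding constraint.
Dual feasibility on the basic columns requires 1·y_fertilizer + 2·y_land = 10, 3·y_fertilizer + 2·y_land = 12.
→ y_fertilizer = 1 and y_land = 4.5.
corn enters the basis when its profit ≥ yᵀa₃ = 1·4 + 4.5·4 = 22.

22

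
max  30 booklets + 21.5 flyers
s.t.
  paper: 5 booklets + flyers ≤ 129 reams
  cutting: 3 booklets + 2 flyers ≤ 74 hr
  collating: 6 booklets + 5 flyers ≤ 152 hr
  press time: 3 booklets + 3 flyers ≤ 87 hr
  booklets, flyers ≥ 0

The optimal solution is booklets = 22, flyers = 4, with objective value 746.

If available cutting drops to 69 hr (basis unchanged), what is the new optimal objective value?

711

Binding: cutting and collating. Non-binding: paper (15 unused), press time (9 unused).
Since paper, press time are not tight, their duals are 0.
Dual feasibility on the basic columns requires 3·y_cutting + 6·y_collating = 30, 2·y_cutting + 5·y_collating = 21.5.
Solving: y_cutting = 7, y_collating = 1.5.
Δz = y_cutting·Δb = 7 × (-5) = -35, so new z* = 746 − 35 = 711.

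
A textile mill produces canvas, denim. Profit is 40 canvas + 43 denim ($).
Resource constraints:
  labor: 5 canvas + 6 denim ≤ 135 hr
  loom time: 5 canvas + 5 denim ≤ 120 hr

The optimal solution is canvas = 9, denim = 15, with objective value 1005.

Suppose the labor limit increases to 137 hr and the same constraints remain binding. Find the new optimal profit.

1011

At the optimum: labor uses 135 of 135 (binding); loom time uses 120 of 120 (binding).
From A_Bᵀ y = c: 5·y_labor + 5·y_loom time = 40; 6·y_labor + 5·y_loom time = 43.
This yields shadow prices y_labor = 3, y_loom time = 5.
Δz = y_labor·Δb = 3 × (2) = 6, so new z* = 1005 + 6 = 1011.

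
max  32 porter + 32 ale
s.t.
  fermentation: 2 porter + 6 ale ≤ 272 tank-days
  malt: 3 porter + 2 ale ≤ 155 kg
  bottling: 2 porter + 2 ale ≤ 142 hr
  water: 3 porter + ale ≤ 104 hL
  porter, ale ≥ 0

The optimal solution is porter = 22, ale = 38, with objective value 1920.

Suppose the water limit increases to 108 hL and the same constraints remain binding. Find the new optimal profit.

1952

Check each constraint at x*: fermentation 272/272 (tight); malt 142/155 (slack 13); bottling 120/142 (slack 22); water 104/104 (tight).
Since malt, bottling are not tight, their duals are 0.
The binding rows give the dual system: 2·y_fermentation + 3·y_water = 32 and 6·y_fermentation + 1·y_water = 32.
This yields shadow prices y_fermentation = 4, y_water = 8.
Δz = y_water·Δb = 8 × (4) = 32, so new z* = 1920 + 32 = 1952.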